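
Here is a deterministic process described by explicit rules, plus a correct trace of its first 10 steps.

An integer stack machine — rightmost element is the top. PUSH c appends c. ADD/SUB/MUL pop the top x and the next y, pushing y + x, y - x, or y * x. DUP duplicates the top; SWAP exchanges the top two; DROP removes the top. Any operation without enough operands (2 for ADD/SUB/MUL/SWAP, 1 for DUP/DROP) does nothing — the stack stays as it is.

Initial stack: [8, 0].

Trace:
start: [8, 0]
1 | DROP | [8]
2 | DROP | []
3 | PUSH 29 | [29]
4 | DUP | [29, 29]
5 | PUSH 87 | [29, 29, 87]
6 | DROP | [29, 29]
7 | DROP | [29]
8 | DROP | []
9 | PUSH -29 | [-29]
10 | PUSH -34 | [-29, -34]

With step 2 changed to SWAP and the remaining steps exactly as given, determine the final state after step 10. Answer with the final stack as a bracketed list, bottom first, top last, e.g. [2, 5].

(re-executing from step 2 with the substitution; state before step 2: [8])
2 | SWAP | [8]
3 | PUSH 29 | [8, 29]
4 | DUP | [8, 29, 29]
5 | PUSH 87 | [8, 29, 29, 87]
6 | DROP | [8, 29, 29]
7 | DROP | [8, 29]
8 | DROP | [8]
9 | PUSH -29 | [8, -29]
10 | PUSH -34 | [8, -29, -34]

[8, -29, -34]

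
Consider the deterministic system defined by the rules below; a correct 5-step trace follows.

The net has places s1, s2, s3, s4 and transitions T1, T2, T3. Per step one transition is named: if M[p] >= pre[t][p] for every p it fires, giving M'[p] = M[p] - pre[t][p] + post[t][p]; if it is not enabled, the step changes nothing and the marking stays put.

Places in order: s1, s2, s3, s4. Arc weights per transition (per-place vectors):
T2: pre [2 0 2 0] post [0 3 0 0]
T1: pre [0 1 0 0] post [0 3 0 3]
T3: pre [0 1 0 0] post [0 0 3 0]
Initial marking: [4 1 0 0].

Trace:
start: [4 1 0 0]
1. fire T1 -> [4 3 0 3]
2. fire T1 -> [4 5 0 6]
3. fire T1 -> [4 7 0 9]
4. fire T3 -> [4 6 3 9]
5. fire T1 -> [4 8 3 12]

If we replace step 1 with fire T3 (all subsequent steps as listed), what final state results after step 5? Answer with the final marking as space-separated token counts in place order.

4 0 3 0

(re-executing from step 1 with the substitution; state before step 1: [4 1 0 0])
1. fire T3 -> [4 0 3 0]
2. fire T1 -> [4 0 3 0]
3. fire T1 -> [4 0 3 0]
4. fire T3 -> [4 0 3 0]
5. fire T1 -> [4 0 3 0]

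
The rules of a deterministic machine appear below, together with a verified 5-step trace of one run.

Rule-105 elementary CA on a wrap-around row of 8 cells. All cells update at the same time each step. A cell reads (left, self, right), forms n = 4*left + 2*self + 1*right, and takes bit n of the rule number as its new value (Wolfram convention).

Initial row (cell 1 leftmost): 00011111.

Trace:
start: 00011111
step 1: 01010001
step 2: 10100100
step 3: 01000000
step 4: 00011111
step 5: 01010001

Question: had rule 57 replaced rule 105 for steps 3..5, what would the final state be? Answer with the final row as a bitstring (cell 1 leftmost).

(re-executing steps 3..5 under rule 57; state before step 3: 10100100)
step 3: 01010010
step 4: 00101001
step 5: 10010100

10010100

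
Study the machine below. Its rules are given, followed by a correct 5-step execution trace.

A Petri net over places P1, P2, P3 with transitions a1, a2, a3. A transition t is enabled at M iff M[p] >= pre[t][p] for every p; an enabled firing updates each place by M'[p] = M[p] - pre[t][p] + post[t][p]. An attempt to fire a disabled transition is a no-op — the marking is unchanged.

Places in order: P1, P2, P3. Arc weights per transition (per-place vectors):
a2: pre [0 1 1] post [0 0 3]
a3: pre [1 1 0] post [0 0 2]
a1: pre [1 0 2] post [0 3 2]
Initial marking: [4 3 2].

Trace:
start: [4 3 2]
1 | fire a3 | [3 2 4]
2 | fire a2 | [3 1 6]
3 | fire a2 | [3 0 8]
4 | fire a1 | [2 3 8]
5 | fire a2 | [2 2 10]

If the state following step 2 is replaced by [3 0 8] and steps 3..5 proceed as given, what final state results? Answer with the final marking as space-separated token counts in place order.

2 2 10

state after step 2 := [3 0 8]
3 | fire a2 | [3 0 8]
4 | fire a1 | [2 3 8]
5 | fire a2 | [2 2 10]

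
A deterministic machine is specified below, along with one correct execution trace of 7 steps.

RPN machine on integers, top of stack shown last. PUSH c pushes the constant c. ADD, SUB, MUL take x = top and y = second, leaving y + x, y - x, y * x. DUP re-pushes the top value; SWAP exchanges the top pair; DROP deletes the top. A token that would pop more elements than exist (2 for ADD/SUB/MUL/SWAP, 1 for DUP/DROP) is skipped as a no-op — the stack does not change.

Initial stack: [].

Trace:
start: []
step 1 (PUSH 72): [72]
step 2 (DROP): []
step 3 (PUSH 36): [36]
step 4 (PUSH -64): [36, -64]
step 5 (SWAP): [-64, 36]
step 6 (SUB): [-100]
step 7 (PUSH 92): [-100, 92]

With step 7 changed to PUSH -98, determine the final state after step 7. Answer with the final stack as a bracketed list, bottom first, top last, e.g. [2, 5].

[-100, -98]

(re-executing from step 7 with the substitution; state before step 7: [-100])
step 7 (PUSH -98): [-100, -98]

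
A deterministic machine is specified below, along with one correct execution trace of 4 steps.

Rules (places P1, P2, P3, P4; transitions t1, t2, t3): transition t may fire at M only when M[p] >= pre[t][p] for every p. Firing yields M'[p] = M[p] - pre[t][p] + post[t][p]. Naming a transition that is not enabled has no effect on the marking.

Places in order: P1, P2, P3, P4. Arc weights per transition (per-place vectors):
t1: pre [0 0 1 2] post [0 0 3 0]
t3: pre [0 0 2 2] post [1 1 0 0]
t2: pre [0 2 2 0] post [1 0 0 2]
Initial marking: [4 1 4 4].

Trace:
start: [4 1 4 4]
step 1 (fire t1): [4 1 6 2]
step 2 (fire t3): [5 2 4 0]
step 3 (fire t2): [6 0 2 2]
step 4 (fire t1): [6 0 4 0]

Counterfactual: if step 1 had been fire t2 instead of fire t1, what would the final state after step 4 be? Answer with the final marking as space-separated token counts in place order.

(re-executing from step 1 with the substitution; state before step 1: [4 1 4 4])
step 1 (fire t2): [4 1 4 4]
step 2 (fire t3): [5 2 2 2]
step 3 (fire t2): [6 0 0 4]
step 4 (fire t1): [6 0 0 4]

6 0 0 4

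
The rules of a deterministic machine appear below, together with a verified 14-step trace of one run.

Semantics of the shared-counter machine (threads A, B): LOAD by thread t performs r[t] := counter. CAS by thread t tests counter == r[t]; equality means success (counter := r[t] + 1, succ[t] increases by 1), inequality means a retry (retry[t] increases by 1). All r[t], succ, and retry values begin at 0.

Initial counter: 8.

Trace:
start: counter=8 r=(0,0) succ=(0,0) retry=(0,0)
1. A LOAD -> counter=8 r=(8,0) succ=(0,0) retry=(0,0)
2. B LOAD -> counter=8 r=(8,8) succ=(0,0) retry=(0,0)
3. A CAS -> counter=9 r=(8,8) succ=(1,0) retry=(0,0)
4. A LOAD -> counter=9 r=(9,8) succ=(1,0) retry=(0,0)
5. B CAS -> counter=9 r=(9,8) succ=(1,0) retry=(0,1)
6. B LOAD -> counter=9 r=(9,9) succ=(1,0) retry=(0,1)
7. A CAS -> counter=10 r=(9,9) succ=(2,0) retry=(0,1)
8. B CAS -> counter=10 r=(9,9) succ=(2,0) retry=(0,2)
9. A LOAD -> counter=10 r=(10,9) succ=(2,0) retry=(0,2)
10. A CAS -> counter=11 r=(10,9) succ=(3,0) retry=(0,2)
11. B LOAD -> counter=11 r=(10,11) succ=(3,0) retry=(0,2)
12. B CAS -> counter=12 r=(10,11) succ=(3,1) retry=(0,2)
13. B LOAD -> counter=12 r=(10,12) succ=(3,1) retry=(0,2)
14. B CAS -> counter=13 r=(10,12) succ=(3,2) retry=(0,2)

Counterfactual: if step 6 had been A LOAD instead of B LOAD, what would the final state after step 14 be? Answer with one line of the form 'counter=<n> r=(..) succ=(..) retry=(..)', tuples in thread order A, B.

counter=13 r=(10,12) succ=(3,2) retry=(0,2)

(re-executing from step 6 with the substitution; state before step 6: counter=9 r=(9,8) succ=(1,0) retry=(0,1))
6. A LOAD -> counter=9 r=(9,8) succ=(1,0) retry=(0,1)
7. A CAS -> counter=10 r=(9,8) succ=(2,0) retry=(0,1)
8. B CAS -> counter=10 r=(9,8) succ=(2,0) retry=(0,2)
9. A LOAD -> counter=10 r=(10,8) succ=(2,0) retry=(0,2)
10. A CAS -> counter=11 r=(10,8) succ=(3,0) retry=(0,2)
11. B LOAD -> counter=11 r=(10,11) succ=(3,0) retry=(0,2)
12. B CAS -> counter=12 r=(10,11) succ=(3,1) retry=(0,2)
13. B LOAD -> counter=12 r=(10,12) succ=(3,1) retry=(0,2)
14. B CAS -> counter=13 r=(10,12) succ=(3,2) retry=(0,2)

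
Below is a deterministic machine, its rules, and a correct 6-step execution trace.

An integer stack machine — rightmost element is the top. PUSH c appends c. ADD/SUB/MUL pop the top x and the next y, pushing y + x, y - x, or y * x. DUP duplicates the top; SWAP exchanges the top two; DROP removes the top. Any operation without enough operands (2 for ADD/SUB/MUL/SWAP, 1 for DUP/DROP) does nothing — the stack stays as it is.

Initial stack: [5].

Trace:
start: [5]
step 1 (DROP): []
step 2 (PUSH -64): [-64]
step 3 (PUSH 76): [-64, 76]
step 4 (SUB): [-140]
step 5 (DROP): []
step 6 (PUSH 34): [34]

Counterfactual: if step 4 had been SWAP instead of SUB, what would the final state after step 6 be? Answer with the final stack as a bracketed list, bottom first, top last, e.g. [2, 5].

[76, 34]

(re-executing from step 4 with the substitution; state before step 4: [-64, 76])
step 4 (SWAP): [76, -64]
step 5 (DROP): [76]
step 6 (PUSH 34): [76, 34]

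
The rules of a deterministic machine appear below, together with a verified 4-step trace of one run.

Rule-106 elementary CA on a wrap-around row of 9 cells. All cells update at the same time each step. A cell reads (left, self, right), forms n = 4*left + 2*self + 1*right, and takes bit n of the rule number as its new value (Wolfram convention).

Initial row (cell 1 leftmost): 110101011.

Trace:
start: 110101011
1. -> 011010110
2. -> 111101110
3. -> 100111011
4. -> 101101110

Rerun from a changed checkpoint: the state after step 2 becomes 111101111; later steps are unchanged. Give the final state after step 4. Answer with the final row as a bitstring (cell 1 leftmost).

001101000

state after step 2 := 111101111
3. -> 000111000
4. -> 001101000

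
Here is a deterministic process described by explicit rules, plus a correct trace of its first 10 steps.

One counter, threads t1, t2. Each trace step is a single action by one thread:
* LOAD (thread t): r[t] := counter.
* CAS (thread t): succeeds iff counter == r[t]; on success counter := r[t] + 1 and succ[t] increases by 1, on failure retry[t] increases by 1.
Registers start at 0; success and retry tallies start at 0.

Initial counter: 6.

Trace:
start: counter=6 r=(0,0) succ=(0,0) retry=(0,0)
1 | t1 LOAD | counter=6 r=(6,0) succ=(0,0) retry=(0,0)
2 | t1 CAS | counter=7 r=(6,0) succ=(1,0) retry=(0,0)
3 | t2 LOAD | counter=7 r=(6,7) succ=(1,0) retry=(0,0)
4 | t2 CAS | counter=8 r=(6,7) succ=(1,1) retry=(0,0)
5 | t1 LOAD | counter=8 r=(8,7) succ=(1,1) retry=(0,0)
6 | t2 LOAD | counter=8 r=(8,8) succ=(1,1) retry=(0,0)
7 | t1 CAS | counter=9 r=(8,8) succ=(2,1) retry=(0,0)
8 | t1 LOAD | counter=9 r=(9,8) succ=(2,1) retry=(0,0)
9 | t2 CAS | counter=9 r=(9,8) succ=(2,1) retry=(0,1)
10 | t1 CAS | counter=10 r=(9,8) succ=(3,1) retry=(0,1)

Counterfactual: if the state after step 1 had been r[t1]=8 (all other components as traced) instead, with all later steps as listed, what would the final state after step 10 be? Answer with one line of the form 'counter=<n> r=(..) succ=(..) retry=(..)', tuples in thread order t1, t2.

counter=9 r=(8,7) succ=(2,1) retry=(1,1)

state after step 1 := counter=6 r=(8,0) succ=(0,0) retry=(0,0)
2 | t1 CAS | counter=6 r=(8,0) succ=(0,0) retry=(1,0)
3 | t2 LOAD | counter=6 r=(8,6) succ=(0,0) retry=(1,0)
4 | t2 CAS | counter=7 r=(8,6) succ=(0,1) retry=(1,0)
5 | t1 LOAD | counter=7 r=(7,6) succ=(0,1) retry=(1,0)
6 | t2 LOAD | counter=7 r=(7,7) succ=(0,1) retry=(1,0)
7 | t1 CAS | counter=8 r=(7,7) succ=(1,1) retry=(1,0)
8 | t1 LOAD | counter=8 r=(8,7) succ=(1,1) retry=(1,0)
9 | t2 CAS | counter=8 r=(8,7) succ=(1,1) retry=(1,1)
10 | t1 CAS | counter=9 r=(8,7) succ=(2,1) retry=(1,1)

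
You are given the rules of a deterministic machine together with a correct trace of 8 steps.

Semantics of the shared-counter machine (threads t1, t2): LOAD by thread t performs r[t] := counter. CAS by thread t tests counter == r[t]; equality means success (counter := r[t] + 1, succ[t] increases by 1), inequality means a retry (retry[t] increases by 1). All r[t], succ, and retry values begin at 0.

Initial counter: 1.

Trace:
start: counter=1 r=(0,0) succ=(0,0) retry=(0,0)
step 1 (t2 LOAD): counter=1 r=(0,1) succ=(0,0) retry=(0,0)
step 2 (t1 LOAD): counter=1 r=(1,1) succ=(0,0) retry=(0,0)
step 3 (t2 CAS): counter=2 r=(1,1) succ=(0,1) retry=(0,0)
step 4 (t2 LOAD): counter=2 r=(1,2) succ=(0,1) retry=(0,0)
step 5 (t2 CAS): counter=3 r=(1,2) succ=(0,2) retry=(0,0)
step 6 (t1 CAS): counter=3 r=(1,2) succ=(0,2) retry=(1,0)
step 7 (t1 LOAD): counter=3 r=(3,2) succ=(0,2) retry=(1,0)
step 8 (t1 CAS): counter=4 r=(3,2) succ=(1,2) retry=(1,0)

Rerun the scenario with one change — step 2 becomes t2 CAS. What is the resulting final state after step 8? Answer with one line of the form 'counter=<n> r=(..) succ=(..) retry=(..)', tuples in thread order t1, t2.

counter=4 r=(3,2) succ=(1,2) retry=(1,1)

(re-executing from step 2 with the substitution; state before step 2: counter=1 r=(0,1) succ=(0,0) retry=(0,0))
step 2 (t2 CAS): counter=2 r=(0,1) succ=(0,1) retry=(0,0)
step 3 (t2 CAS): counter=2 r=(0,1) succ=(0,1) retry=(0,1)
step 4 (t2 LOAD): counter=2 r=(0,2) succ=(0,1) retry=(0,1)
step 5 (t2 CAS): counter=3 r=(0,2) succ=(0,2) retry=(0,1)
step 6 (t1 CAS): counter=3 r=(0,2) succ=(0,2) retry=(1,1)
step 7 (t1 LOAD): counter=3 r=(3,2) succ=(0,2) retry=(1,1)
step 8 (t1 CAS): counter=4 r=(3,2) succ=(1,2) retry=(1,1)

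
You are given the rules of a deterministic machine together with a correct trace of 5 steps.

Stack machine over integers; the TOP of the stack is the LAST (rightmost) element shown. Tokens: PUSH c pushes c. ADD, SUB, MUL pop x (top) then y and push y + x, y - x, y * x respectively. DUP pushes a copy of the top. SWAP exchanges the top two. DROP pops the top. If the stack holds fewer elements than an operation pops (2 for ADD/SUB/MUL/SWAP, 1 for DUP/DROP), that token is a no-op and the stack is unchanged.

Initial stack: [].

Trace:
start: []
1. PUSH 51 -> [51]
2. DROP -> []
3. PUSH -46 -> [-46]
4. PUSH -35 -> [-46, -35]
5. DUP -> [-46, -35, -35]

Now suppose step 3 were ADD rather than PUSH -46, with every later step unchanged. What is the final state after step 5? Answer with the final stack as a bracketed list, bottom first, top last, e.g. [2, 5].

(re-executing from step 3 with the substitution; state before step 3: [])
3. ADD -> []
4. PUSH -35 -> [-35]
5. DUP -> [-35, -35]

[-35, -35]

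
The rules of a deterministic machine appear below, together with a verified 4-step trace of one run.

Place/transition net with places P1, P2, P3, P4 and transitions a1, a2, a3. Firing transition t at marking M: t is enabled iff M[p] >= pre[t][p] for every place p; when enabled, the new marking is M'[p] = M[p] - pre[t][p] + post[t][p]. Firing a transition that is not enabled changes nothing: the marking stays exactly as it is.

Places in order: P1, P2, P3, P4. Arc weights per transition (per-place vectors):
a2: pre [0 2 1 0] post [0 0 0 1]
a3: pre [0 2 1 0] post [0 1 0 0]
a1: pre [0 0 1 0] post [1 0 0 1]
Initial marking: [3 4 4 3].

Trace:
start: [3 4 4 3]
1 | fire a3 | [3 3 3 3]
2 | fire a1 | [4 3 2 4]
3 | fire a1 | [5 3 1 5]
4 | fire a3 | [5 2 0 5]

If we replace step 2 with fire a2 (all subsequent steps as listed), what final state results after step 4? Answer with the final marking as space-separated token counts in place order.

(re-executing from step 2 with the substitution; state before step 2: [3 3 3 3])
2 | fire a2 | [3 1 2 4]
3 | fire a1 | [4 1 1 5]
4 | fire a3 | [4 1 1 5]

4 1 1 5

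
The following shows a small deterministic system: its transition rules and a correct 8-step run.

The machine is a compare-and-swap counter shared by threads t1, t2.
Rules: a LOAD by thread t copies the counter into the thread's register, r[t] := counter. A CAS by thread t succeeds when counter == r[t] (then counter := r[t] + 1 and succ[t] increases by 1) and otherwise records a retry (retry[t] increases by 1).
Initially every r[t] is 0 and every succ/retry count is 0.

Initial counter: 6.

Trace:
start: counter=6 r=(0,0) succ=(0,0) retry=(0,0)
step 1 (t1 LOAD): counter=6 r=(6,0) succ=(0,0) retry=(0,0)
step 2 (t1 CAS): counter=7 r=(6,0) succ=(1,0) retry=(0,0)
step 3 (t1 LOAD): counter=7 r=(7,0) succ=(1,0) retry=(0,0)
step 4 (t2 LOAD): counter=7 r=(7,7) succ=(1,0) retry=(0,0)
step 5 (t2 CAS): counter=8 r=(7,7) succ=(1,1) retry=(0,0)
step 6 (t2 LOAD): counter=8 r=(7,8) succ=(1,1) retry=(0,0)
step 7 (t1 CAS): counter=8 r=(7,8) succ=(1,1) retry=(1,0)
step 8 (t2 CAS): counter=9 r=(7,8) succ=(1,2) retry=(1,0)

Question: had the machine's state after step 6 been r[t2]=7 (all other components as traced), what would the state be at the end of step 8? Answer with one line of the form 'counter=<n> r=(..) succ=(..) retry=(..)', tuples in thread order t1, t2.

state after step 6 := counter=8 r=(7,7) succ=(1,1) retry=(0,0)
step 7 (t1 CAS): counter=8 r=(7,7) succ=(1,1) retry=(1,0)
step 8 (t2 CAS): counter=8 r=(7,7) succ=(1,1) retry=(1,1)

counter=8 r=(7,7) succ=(1,1) retry=(1,1)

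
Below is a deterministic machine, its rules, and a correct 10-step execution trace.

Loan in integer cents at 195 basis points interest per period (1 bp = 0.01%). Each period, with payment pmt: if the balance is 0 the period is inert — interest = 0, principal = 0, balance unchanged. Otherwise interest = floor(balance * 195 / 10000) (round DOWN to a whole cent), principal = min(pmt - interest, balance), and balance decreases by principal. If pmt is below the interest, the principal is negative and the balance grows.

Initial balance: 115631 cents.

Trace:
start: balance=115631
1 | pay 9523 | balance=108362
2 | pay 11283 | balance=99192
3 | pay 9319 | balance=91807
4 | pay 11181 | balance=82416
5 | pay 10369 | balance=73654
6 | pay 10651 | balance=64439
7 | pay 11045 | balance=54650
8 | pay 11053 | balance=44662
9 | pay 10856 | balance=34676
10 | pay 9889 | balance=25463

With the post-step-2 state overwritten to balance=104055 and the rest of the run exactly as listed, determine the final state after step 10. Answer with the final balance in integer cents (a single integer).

state after step 2 := balance=104055
3 | pay 9319 | balance=96765
4 | pay 11181 | balance=87470
5 | pay 10369 | balance=78806
6 | pay 10651 | balance=69691
7 | pay 11045 | balance=60004
8 | pay 11053 | balance=50121
9 | pay 10856 | balance=40242
10 | pay 9889 | balance=31137

31137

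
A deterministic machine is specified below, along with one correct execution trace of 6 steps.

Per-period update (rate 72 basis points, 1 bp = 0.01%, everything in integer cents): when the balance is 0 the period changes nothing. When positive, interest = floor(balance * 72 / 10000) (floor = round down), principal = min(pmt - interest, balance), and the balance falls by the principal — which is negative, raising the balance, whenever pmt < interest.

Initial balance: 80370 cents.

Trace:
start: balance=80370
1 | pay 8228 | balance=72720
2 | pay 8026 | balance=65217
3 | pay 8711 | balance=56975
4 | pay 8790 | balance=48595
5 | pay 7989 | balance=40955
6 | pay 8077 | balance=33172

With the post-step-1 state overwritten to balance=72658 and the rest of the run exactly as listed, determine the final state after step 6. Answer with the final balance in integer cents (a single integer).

33109

state after step 1 := balance=72658
2 | pay 8026 | balance=65155
3 | pay 8711 | balance=56913
4 | pay 8790 | balance=48532
5 | pay 7989 | balance=40892
6 | pay 8077 | balance=33109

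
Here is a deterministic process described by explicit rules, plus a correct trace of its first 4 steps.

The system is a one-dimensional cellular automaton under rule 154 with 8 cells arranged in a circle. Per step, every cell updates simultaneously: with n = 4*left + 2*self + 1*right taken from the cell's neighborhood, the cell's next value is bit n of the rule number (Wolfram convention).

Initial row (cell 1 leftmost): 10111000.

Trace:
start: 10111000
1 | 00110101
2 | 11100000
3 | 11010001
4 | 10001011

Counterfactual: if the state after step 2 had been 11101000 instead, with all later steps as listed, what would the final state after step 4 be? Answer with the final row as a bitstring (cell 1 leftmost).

10101001

state after step 2 := 11101000
3 | 11000101
4 | 10101001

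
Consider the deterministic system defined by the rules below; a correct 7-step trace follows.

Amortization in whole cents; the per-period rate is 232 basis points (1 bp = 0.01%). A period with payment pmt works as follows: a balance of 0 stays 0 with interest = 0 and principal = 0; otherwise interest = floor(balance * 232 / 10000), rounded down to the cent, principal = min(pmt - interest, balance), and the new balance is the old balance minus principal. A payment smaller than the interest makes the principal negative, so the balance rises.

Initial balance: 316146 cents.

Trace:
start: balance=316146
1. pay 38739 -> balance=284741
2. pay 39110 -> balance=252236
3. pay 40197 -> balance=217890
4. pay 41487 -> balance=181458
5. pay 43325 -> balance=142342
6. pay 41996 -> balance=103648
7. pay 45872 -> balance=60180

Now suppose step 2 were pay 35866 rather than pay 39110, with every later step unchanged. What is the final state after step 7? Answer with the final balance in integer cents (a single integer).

(re-executing from step 2 with the substitution; state before step 2: balance=284741)
2. pay 35866 -> balance=255480
3. pay 40197 -> balance=221210
4. pay 41487 -> balance=184855
5. pay 43325 -> balance=145818
6. pay 41996 -> balance=107204
7. pay 45872 -> balance=63819

63819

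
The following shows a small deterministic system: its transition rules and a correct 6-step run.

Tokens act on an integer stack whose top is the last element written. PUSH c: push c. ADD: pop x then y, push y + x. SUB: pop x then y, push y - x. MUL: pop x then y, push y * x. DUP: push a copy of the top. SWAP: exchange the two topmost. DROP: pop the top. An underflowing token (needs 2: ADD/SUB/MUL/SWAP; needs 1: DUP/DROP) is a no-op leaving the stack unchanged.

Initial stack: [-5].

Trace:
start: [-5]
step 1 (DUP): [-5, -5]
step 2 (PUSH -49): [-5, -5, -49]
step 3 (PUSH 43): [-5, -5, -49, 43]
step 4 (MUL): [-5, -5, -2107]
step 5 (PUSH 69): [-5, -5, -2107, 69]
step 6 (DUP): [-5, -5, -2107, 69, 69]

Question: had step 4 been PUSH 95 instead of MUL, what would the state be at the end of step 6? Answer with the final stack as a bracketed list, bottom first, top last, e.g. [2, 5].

[-5, -5, -49, 43, 95, 69, 69]

(re-executing from step 4 with the substitution; state before step 4: [-5, -5, -49, 43])
step 4 (PUSH 95): [-5, -5, -49, 43, 95]
step 5 (PUSH 69): [-5, -5, -49, 43, 95, 69]
step 6 (DUP): [-5, -5, -49, 43, 95, 69, 69]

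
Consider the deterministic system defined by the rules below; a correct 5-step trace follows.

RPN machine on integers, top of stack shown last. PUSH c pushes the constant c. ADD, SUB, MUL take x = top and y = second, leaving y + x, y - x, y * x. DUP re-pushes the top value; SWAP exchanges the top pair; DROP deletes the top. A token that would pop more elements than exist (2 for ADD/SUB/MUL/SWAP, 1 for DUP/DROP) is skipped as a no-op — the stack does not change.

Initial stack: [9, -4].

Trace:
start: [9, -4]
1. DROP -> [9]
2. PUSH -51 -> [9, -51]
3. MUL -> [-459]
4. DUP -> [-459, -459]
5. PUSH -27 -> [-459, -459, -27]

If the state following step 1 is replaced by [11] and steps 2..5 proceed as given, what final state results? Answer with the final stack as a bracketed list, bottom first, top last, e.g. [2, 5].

[-561, -561, -27]

state after step 1 := [11]
2. PUSH -51 -> [11, -51]
3. MUL -> [-561]
4. DUP -> [-561, -561]
5. PUSH -27 -> [-561, -561, -27]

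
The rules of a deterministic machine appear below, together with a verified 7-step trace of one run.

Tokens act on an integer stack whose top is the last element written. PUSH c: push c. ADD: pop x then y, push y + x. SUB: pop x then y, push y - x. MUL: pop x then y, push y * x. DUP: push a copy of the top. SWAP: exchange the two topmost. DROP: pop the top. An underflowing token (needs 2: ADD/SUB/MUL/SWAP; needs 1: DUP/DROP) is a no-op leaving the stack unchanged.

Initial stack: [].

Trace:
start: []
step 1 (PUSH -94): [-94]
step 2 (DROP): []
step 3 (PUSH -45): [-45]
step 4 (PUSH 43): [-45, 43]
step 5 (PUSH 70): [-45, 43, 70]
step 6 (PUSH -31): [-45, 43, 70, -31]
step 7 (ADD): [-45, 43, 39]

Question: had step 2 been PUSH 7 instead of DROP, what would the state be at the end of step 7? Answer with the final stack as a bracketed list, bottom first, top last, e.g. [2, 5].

(re-executing from step 2 with the substitution; state before step 2: [-94])
step 2 (PUSH 7): [-94, 7]
step 3 (PUSH -45): [-94, 7, -45]
step 4 (PUSH 43): [-94, 7, -45, 43]
step 5 (PUSH 70): [-94, 7, -45, 43, 70]
step 6 (PUSH -31): [-94, 7, -45, 43, 70, -31]
step 7 (ADD): [-94, 7, -45, 43, 39]

[-94, 7, -45, 43, 39]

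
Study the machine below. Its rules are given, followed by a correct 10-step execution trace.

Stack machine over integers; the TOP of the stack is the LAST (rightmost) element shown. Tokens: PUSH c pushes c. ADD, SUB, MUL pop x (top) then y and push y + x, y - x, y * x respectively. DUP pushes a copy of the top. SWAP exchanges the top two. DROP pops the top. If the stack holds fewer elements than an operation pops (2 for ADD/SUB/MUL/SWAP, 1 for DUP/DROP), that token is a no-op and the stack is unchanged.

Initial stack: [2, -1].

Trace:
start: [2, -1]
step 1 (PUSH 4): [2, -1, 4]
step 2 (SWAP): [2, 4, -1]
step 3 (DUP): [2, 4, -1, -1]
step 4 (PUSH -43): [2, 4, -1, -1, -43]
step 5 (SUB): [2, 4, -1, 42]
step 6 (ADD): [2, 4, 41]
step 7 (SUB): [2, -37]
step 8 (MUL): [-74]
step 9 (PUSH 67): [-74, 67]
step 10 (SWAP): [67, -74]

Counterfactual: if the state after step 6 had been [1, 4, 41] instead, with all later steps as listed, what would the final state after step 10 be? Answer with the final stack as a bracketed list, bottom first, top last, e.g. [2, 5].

state after step 6 := [1, 4, 41]
step 7 (SUB): [1, -37]
step 8 (MUL): [-37]
step 9 (PUSH 67): [-37, 67]
step 10 (SWAP): [67, -37]

[67, -37]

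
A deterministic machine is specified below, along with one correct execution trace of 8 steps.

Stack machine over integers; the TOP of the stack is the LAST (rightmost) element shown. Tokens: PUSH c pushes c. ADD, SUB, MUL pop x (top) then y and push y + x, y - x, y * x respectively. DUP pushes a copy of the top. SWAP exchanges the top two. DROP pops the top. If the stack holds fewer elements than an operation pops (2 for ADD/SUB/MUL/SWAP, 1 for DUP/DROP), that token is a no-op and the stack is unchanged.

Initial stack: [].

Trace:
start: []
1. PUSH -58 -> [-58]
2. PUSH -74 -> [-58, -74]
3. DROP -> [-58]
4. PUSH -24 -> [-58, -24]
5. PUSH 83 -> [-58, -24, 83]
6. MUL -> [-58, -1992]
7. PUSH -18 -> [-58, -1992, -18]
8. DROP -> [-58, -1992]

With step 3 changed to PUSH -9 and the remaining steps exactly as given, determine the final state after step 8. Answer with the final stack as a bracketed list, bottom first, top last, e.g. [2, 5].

(re-executing from step 3 with the substitution; state before step 3: [-58, -74])
3. PUSH -9 -> [-58, -74, -9]
4. PUSH -24 -> [-58, -74, -9, -24]
5. PUSH 83 -> [-58, -74, -9, -24, 83]
6. MUL -> [-58, -74, -9, -1992]
7. PUSH -18 -> [-58, -74, -9, -1992, -18]
8. DROP -> [-58, -74, -9, -1992]

[-58, -74, -9, -1992]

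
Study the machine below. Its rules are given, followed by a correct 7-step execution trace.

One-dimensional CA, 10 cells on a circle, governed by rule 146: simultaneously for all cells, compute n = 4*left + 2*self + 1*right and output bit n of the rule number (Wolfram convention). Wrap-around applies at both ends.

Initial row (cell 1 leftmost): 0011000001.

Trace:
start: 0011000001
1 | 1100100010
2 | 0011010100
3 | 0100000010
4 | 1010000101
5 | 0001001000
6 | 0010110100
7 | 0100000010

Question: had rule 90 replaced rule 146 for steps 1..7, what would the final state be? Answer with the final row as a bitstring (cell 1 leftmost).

(re-executing steps 1..7 under rule 90; state before step 1: 0011000001)
1 | 1111100010
2 | 1000110100
3 | 0101110011
4 | 0001011111
5 | 1010010001
6 | 1001101011
7 | 1111100010

1111100010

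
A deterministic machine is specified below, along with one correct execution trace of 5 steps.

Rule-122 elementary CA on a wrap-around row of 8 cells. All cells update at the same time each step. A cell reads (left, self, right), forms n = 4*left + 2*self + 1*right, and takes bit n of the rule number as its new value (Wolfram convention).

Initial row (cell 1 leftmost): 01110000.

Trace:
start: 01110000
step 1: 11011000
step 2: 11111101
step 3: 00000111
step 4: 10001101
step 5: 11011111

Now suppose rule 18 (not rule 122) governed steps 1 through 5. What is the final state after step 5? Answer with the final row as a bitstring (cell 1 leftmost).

00000000

(re-executing steps 1..5 under rule 18; state before step 1: 01110000)
step 1: 10001000
step 2: 01010101
step 3: 00000000
step 4: 00000000
step 5: 00000000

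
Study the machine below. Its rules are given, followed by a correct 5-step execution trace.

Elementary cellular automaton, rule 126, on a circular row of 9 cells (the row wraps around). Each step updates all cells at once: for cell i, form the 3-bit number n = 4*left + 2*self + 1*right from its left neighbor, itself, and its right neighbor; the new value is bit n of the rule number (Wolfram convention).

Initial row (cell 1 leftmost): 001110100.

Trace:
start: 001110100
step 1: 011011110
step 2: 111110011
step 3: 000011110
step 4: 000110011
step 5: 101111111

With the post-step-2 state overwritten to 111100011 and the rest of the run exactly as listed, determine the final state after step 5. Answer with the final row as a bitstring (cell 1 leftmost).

111000001

state after step 2 := 111100011
step 3: 000110110
step 4: 001111111
step 5: 111000001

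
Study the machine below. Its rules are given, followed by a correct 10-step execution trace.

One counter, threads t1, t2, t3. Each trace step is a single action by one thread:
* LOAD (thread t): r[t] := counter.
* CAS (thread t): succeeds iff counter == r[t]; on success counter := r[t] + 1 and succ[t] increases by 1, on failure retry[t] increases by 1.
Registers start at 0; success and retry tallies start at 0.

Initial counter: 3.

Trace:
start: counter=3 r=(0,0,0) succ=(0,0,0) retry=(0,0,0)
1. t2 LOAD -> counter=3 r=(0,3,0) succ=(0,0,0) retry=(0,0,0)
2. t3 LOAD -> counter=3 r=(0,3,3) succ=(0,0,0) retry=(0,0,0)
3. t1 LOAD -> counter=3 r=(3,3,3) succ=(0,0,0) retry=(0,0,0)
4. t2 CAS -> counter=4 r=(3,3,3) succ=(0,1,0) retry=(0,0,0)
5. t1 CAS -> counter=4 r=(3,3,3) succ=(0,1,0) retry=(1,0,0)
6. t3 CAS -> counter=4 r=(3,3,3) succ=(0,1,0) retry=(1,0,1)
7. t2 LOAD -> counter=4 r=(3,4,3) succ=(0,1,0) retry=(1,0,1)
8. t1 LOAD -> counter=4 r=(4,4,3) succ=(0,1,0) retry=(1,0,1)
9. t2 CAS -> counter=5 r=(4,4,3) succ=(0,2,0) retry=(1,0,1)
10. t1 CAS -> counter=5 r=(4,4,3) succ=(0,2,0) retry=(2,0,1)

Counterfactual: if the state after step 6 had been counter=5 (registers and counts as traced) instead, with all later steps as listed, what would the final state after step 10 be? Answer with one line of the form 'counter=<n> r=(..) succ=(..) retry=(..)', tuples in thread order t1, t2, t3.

state after step 6 := counter=5 r=(3,3,3) succ=(0,1,0) retry=(1,0,1)
7. t2 LOAD -> counter=5 r=(3,5,3) succ=(0,1,0) retry=(1,0,1)
8. t1 LOAD -> counter=5 r=(5,5,3) succ=(0,1,0) retry=(1,0,1)
9. t2 CAS -> counter=6 r=(5,5,3) succ=(0,2,0) retry=(1,0,1)
10. t1 CAS -> counter=6 r=(5,5,3) succ=(0,2,0) retry=(2,0,1)

counter=6 r=(5,5,3) succ=(0,2,0) retry=(2,0,1)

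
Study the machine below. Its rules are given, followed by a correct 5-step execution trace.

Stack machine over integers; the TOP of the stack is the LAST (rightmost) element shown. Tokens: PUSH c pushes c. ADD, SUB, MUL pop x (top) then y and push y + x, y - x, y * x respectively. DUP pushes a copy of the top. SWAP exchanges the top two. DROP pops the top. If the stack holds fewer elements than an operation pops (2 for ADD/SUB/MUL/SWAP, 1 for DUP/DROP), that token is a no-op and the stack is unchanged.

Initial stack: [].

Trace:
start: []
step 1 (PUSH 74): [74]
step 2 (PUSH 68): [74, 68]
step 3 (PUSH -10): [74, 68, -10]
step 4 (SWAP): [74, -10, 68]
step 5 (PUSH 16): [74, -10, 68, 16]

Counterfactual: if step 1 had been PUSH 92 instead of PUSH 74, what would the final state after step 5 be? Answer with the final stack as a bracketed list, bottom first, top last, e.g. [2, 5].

(re-executing from step 1 with the substitution; state before step 1: [])
step 1 (PUSH 92): [92]
step 2 (PUSH 68): [92, 68]
step 3 (PUSH -10): [92, 68, -10]
step 4 (SWAP): [92, -10, 68]
step 5 (PUSH 16): [92, -10, 68, 16]

[92, -10, 68, 16]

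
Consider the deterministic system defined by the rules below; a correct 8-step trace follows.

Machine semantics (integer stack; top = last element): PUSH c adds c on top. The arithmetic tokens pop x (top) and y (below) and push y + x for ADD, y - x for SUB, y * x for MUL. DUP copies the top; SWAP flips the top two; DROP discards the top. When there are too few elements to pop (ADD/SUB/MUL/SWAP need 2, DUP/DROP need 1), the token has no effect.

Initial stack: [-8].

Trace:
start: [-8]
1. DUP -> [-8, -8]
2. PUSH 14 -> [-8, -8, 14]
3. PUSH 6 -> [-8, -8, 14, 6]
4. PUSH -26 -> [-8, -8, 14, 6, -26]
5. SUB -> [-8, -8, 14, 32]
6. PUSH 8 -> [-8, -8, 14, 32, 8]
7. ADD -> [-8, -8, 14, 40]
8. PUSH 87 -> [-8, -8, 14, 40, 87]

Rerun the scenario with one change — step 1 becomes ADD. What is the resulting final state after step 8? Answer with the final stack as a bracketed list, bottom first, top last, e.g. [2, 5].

(re-executing from step 1 with the substitution; state before step 1: [-8])
1. ADD -> [-8]
2. PUSH 14 -> [-8, 14]
3. PUSH 6 -> [-8, 14, 6]
4. PUSH -26 -> [-8, 14, 6, -26]
5. SUB -> [-8, 14, 32]
6. PUSH 8 -> [-8, 14, 32, 8]
7. ADD -> [-8, 14, 40]
8. PUSH 87 -> [-8, 14, 40, 87]

[-8, 14, 40, 87]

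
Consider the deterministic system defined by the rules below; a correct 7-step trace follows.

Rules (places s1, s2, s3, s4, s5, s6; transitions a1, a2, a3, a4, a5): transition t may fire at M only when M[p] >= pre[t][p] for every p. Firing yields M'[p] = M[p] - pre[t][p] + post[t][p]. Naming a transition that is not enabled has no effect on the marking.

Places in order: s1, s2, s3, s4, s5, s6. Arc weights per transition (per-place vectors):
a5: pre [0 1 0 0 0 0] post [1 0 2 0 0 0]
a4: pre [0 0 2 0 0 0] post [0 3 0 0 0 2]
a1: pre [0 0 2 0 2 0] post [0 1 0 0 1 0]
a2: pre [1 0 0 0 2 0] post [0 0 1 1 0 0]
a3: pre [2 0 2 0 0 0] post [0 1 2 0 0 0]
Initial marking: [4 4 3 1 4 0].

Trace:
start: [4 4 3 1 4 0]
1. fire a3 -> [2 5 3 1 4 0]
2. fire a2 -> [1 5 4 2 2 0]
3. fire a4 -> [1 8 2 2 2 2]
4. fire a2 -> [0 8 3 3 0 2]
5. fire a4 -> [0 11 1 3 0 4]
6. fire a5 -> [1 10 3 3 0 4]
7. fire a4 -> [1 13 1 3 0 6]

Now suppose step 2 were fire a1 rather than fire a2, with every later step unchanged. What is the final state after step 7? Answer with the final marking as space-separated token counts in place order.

(re-executing from step 2 with the substitution; state before step 2: [2 5 3 1 4 0])
2. fire a1 -> [2 6 1 1 3 0]
3. fire a4 -> [2 6 1 1 3 0]
4. fire a2 -> [1 6 2 2 1 0]
5. fire a4 -> [1 9 0 2 1 2]
6. fire a5 -> [2 8 2 2 1 2]
7. fire a4 -> [2 11 0 2 1 4]

2 11 0 2 1 4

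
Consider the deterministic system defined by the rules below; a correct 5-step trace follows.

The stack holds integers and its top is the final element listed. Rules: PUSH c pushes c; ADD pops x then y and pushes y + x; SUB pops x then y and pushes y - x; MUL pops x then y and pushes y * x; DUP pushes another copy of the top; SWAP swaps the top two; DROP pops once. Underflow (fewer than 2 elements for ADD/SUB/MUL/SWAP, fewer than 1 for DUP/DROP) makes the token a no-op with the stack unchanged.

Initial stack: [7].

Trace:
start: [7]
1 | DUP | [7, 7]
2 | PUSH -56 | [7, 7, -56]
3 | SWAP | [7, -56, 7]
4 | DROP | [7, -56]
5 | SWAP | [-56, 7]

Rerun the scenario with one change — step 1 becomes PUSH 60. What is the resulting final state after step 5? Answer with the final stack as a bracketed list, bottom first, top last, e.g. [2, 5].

(re-executing from step 1 with the substitution; state before step 1: [7])
1 | PUSH 60 | [7, 60]
2 | PUSH -56 | [7, 60, -56]
3 | SWAP | [7, -56, 60]
4 | DROP | [7, -56]
5 | SWAP | [-56, 7]

[-56, 7]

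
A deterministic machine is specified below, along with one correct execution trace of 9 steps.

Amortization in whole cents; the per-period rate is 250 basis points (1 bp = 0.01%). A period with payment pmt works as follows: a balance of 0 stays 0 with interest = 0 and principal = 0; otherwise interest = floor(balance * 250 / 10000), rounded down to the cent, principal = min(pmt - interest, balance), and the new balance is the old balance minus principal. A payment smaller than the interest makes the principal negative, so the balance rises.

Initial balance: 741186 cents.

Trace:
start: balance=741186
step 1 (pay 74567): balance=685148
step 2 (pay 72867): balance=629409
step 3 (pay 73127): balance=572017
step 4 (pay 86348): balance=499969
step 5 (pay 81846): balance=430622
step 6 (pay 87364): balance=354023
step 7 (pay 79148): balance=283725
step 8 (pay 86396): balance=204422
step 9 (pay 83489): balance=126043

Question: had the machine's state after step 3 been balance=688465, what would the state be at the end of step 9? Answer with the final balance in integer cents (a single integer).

261087

state after step 3 := balance=688465
step 4 (pay 86348): balance=619328
step 5 (pay 81846): balance=552965
step 6 (pay 87364): balance=479425
step 7 (pay 79148): balance=412262
step 8 (pay 86396): balance=336172
step 9 (pay 83489): balance=261087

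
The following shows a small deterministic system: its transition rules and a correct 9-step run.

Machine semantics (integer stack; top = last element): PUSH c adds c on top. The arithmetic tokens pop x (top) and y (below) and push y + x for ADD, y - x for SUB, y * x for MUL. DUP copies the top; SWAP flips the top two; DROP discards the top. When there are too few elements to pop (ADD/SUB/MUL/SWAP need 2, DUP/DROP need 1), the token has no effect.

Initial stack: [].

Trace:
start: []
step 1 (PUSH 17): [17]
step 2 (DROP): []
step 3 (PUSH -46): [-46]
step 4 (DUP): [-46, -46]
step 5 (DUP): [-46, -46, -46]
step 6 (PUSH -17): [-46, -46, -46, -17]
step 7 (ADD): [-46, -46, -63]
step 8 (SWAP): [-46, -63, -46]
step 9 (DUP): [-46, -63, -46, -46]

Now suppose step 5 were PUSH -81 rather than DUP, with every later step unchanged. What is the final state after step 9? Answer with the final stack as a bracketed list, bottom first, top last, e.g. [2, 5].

[-46, -98, -46, -46]

(re-executing from step 5 with the substitution; state before step 5: [-46, -46])
step 5 (PUSH -81): [-46, -46, -81]
step 6 (PUSH -17): [-46, -46, -81, -17]
step 7 (ADD): [-46, -46, -98]
step 8 (SWAP): [-46, -98, -46]
step 9 (DUP): [-46, -98, -46, -46]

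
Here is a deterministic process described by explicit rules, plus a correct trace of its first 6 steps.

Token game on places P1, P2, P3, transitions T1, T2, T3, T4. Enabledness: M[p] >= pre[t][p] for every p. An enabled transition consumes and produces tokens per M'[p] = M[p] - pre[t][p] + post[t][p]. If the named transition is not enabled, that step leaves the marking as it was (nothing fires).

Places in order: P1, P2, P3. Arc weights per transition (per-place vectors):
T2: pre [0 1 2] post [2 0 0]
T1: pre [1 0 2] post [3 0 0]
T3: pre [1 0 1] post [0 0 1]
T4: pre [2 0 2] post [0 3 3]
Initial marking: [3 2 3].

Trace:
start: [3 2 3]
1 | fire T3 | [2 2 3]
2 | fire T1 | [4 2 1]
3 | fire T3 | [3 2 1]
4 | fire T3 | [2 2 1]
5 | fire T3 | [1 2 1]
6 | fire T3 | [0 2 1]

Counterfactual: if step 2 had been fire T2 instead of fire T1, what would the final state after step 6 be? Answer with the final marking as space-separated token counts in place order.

0 1 1

(re-executing from step 2 with the substitution; state before step 2: [2 2 3])
2 | fire T2 | [4 1 1]
3 | fire T3 | [3 1 1]
4 | fire T3 | [2 1 1]
5 | fire T3 | [1 1 1]
6 | fire T3 | [0 1 1]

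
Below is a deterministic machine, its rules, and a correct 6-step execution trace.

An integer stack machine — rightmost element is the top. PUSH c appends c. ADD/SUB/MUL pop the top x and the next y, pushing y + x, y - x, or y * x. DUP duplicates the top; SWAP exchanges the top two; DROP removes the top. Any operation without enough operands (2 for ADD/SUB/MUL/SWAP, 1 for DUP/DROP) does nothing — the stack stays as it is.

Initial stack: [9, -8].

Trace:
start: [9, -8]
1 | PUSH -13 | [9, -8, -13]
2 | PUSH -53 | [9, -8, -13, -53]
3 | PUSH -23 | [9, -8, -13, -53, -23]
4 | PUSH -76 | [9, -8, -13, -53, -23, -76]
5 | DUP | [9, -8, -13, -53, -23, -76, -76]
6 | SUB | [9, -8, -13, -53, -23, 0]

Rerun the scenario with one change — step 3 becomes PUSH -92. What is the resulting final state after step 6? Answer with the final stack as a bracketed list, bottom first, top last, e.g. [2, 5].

(re-executing from step 3 with the substitution; state before step 3: [9, -8, -13, -53])
3 | PUSH -92 | [9, -8, -13, -53, -92]
4 | PUSH -76 | [9, -8, -13, -53, -92, -76]
5 | DUP | [9, -8, -13, -53, -92, -76, -76]
6 | SUB | [9, -8, -13, -53, -92, 0]

[9, -8, -13, -53, -92, 0]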